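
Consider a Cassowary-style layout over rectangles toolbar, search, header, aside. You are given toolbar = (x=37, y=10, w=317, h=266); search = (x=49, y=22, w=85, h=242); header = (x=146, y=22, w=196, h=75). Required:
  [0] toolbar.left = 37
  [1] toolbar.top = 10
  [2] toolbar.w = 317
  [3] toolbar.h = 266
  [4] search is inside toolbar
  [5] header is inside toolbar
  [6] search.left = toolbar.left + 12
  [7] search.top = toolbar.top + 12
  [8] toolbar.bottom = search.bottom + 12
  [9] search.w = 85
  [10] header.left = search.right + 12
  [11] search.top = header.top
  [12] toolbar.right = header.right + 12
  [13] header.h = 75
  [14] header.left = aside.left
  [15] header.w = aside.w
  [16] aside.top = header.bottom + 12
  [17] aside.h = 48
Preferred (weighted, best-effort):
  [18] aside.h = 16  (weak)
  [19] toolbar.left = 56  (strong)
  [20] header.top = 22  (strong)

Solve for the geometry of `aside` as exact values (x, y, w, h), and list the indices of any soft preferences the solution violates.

aside = (x=146, y=109, w=196, h=48)
violated soft preferences: 18, 19

1. aside.x = 146  [header.left = aside.left]
2. aside.w = 196  [header.w = aside.w]
3. aside.y = 109  [aside.top = header.bottom + 12]
4. aside.h = 48  [aside.h = 48]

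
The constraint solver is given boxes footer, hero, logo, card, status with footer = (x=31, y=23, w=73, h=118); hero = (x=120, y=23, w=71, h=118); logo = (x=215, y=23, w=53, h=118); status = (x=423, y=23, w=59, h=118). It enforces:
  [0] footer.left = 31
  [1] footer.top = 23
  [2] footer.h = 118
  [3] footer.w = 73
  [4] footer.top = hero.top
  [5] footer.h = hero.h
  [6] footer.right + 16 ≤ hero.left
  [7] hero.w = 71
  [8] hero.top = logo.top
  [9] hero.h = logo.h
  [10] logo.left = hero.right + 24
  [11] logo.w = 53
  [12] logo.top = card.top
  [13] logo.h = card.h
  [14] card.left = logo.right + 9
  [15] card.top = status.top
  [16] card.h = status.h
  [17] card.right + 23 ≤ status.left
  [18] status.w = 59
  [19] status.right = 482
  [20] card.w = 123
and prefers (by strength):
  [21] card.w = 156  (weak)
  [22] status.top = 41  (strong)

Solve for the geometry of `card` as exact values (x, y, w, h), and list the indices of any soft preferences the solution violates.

1. card.y = 23  [logo.top = card.top]
2. card.h = 118  [logo.h = card.h]
3. card.x = 277  [card.left = logo.right + 9]
4. card.w = 123  [card.w = 123]

card = (x=277, y=23, w=123, h=118)
violated soft preferences: 21, 22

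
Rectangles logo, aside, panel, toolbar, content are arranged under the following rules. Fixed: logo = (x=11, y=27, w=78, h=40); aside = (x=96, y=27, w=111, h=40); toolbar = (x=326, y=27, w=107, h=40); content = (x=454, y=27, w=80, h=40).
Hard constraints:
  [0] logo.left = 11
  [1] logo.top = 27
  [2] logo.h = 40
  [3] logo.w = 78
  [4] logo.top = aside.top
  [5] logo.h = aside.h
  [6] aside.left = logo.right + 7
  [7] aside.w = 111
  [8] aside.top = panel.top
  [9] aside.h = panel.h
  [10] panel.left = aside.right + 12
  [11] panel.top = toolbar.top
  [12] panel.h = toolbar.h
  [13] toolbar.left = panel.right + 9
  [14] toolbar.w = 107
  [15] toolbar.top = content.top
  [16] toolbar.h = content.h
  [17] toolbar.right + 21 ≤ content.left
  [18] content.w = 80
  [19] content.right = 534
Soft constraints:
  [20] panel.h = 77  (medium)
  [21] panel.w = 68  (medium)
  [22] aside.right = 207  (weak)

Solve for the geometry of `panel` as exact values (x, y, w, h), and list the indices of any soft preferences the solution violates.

1. panel.y = 27  [aside.top = panel.top]
2. panel.h = 40  [aside.h = panel.h]
3. panel.x = 219  [panel.left = aside.right + 12]
4. panel.w = 98  [toolbar.left = panel.right + 9]

panel = (x=219, y=27, w=98, h=40)
violated soft preferences: 20, 21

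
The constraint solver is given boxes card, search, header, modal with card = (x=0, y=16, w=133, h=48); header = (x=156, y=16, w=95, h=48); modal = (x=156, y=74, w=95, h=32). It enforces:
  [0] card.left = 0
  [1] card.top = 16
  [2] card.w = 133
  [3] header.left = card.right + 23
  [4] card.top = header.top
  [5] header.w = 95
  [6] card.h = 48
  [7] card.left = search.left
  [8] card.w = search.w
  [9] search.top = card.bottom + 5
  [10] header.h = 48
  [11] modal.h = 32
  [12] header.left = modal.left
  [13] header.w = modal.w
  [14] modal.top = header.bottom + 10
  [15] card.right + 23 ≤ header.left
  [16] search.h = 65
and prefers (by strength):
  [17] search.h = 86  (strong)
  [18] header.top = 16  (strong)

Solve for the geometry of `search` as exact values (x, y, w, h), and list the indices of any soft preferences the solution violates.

1. search.x = 0  [card.left = search.left]
2. search.w = 133  [card.w = search.w]
3. search.y = 69  [search.top = card.bottom + 5]
4. search.h = 65  [search.h = 65]

search = (x=0, y=69, w=133, h=65)
violated soft preferences: 17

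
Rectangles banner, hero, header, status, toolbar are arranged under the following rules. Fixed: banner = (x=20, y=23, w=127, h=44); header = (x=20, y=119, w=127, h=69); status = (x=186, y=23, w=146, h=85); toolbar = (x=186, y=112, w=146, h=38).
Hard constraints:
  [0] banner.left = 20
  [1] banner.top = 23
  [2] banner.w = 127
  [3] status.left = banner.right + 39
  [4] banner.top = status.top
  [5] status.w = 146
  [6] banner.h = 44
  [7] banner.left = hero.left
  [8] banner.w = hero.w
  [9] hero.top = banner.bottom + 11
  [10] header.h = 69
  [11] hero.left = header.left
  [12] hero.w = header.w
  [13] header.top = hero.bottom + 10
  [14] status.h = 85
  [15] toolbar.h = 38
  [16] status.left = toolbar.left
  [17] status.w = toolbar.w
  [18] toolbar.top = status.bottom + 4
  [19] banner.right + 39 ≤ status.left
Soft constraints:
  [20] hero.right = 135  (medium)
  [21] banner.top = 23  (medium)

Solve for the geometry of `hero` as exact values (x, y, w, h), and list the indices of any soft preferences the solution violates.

1. hero.x = 20  [banner.left = hero.left]
2. hero.w = 127  [banner.w = hero.w]
3. hero.y = 78  [hero.top = banner.bottom + 11]
4. hero.h = 31  [header.top = hero.bottom + 10]

hero = (x=20, y=78, w=127, h=31)
violated soft preferences: 20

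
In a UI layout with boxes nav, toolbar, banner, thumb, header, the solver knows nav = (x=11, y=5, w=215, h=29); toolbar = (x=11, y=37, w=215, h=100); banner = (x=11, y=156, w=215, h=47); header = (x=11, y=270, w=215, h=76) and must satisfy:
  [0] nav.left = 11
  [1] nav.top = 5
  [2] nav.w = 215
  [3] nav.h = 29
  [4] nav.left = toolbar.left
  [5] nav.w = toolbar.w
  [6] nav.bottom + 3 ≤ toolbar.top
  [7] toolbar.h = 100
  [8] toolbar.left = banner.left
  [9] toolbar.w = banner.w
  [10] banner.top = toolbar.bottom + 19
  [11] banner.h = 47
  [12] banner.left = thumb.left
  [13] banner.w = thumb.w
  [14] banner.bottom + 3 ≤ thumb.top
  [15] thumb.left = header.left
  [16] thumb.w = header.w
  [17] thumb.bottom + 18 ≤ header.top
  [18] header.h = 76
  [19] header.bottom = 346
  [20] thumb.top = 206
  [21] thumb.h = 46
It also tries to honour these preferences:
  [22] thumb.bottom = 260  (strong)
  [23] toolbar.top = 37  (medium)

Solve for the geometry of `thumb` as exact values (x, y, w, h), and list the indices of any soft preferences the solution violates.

thumb = (x=11, y=206, w=215, h=46)
violated soft preferences: 22

1. thumb.x = 11  [banner.left = thumb.left]
2. thumb.w = 215  [banner.w = thumb.w]
3. thumb.y = 206  [thumb.top = 206]
4. thumb.h = 46  [thumb.h = 46]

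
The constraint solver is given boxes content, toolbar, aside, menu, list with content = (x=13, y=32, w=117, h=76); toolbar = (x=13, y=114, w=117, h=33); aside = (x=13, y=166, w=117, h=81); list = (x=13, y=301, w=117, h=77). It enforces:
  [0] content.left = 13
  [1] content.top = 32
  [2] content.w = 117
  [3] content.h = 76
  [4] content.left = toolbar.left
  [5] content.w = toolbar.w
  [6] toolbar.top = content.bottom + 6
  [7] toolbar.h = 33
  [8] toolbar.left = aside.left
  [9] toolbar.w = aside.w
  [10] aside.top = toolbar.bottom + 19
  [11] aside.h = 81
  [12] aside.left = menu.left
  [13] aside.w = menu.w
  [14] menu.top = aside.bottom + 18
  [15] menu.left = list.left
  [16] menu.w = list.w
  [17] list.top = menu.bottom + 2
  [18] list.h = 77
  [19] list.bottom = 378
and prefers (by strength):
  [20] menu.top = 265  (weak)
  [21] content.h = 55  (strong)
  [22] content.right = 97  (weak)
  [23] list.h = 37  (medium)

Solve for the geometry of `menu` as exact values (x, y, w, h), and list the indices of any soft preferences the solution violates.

1. menu.x = 13  [aside.left = menu.left]
2. menu.w = 117  [aside.w = menu.w]
3. menu.y = 265  [menu.top = aside.bottom + 18]
4. menu.h = 34  [list.top = menu.bottom + 2]

menu = (x=13, y=265, w=117, h=34)
violated soft preferences: 21, 22, 23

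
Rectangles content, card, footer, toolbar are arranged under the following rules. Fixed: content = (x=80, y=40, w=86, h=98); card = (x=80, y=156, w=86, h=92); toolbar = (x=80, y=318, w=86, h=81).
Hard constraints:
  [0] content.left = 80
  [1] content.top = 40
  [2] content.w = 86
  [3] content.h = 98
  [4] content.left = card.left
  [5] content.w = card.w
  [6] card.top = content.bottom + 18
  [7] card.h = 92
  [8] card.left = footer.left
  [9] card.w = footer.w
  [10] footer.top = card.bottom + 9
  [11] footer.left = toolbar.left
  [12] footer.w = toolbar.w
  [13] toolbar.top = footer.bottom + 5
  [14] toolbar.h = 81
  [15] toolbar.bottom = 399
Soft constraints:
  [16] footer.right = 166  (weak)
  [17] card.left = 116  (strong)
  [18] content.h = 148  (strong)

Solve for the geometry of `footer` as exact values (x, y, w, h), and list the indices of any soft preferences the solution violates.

1. footer.x = 80  [card.left = footer.left]
2. footer.w = 86  [card.w = footer.w]
3. footer.y = 257  [footer.top = card.bottom + 9]
4. footer.h = 56  [toolbar.top = footer.bottom + 5]

footer = (x=80, y=257, w=86, h=56)
violated soft preferences: 17, 18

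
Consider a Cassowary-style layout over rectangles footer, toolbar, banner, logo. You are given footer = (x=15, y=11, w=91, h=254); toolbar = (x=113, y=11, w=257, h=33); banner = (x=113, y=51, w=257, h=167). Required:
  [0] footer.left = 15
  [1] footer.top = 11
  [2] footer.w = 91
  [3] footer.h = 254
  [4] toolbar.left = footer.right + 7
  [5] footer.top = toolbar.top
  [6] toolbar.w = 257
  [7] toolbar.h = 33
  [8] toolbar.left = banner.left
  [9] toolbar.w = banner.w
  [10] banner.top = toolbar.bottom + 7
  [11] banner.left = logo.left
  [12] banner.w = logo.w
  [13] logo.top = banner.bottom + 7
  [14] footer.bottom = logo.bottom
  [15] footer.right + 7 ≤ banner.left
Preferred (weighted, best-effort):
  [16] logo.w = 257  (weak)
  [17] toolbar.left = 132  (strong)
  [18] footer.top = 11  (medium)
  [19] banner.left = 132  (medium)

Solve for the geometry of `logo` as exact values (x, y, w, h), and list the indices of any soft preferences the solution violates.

logo = (x=113, y=225, w=257, h=40)
violated soft preferences: 17, 19

1. logo.x = 113  [banner.left = logo.left]
2. logo.w = 257  [banner.w = logo.w]
3. logo.y = 225  [logo.top = banner.bottom + 7]
4. logo.h = 40  [footer.bottom = logo.bottom]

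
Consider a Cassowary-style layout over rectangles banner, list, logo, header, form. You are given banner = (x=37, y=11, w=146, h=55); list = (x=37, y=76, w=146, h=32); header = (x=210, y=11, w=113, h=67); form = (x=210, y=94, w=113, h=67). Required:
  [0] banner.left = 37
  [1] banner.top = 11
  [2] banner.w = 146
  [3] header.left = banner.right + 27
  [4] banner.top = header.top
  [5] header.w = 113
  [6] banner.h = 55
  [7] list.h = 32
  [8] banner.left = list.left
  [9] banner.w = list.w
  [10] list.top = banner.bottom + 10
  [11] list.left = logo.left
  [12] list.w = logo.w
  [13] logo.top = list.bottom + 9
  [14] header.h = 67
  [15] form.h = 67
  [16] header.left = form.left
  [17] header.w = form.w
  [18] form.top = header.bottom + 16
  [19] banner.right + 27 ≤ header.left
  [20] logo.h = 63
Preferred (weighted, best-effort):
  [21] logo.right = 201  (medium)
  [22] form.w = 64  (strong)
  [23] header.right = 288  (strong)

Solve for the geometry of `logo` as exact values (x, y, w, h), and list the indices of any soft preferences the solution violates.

logo = (x=37, y=117, w=146, h=63)
violated soft preferences: 21, 22, 23

1. logo.x = 37  [list.left = logo.left]
2. logo.w = 146  [list.w = logo.w]
3. logo.y = 117  [logo.top = list.bottom + 9]
4. logo.h = 63  [logo.h = 63]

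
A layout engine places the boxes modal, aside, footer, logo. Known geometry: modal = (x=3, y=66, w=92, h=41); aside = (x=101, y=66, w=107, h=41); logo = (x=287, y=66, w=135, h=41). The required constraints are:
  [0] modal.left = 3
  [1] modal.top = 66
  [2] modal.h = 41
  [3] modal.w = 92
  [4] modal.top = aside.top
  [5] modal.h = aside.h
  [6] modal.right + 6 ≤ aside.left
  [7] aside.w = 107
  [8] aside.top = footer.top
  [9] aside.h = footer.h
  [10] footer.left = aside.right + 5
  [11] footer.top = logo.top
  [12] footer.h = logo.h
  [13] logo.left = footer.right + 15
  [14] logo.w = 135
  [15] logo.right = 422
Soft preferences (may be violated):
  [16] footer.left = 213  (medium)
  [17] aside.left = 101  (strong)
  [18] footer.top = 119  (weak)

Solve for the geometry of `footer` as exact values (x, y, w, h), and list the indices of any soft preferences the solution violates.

1. footer.y = 66  [aside.top = footer.top]
2. footer.h = 41  [aside.h = footer.h]
3. footer.x = 213  [footer.left = aside.right + 5]
4. footer.w = 59  [logo.left = footer.right + 15]

footer = (x=213, y=66, w=59, h=41)
violated soft preferences: 18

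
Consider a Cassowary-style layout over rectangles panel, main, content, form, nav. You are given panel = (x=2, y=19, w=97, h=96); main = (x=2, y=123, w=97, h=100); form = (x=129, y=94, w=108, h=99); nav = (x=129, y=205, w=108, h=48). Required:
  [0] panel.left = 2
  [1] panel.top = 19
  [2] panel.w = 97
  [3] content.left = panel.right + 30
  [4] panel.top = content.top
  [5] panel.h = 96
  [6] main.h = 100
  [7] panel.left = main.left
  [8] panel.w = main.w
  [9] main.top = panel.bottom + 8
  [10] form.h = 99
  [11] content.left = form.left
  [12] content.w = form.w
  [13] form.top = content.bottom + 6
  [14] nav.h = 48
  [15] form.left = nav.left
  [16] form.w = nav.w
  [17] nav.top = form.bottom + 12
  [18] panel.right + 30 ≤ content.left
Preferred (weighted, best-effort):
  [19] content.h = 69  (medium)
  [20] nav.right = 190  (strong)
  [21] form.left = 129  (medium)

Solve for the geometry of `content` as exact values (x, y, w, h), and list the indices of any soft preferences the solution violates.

1. content.x = 129  [content.left = panel.right + 30]
2. content.y = 19  [panel.top = content.top]
3. content.w = 108  [content.w = form.w]
4. content.h = 69  [form.top = content.bottom + 6]

content = (x=129, y=19, w=108, h=69)
violated soft preferences: 20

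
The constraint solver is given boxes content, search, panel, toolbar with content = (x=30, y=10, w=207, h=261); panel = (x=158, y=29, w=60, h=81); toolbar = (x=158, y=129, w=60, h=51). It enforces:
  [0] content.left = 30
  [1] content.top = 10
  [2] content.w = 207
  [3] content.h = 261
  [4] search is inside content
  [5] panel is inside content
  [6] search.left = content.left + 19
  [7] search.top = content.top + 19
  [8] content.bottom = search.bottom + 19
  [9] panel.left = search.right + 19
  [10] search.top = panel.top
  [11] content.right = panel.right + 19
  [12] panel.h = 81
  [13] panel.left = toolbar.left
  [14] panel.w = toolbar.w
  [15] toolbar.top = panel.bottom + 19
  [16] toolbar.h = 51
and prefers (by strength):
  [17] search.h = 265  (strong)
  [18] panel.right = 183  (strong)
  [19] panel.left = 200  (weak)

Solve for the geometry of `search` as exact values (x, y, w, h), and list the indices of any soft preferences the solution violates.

1. search.x = 49  [search.left = content.left + 19]
2. search.y = 29  [search.top = content.top + 19]
3. search.h = 223  [content.bottom = search.bottom + 19]
4. search.w = 90  [panel.left = search.right + 19]

search = (x=49, y=29, w=90, h=223)
violated soft preferences: 17, 18, 19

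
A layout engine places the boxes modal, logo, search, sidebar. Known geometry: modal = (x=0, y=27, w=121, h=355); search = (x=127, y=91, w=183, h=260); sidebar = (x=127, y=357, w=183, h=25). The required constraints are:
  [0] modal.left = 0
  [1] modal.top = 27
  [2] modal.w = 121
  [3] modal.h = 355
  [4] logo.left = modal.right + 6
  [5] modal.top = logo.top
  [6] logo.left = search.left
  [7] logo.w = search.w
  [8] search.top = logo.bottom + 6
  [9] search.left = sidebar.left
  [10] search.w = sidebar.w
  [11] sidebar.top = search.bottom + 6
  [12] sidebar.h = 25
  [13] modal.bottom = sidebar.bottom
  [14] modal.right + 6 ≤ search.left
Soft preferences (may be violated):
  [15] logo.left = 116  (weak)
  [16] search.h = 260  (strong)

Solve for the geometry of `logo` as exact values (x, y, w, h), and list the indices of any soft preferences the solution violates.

logo = (x=127, y=27, w=183, h=58)
violated soft preferences: 15

1. logo.x = 127  [logo.left = modal.right + 6]
2. logo.y = 27  [modal.top = logo.top]
3. logo.w = 183  [logo.w = search.w]
4. logo.h = 58  [search.top = logo.bottom + 6]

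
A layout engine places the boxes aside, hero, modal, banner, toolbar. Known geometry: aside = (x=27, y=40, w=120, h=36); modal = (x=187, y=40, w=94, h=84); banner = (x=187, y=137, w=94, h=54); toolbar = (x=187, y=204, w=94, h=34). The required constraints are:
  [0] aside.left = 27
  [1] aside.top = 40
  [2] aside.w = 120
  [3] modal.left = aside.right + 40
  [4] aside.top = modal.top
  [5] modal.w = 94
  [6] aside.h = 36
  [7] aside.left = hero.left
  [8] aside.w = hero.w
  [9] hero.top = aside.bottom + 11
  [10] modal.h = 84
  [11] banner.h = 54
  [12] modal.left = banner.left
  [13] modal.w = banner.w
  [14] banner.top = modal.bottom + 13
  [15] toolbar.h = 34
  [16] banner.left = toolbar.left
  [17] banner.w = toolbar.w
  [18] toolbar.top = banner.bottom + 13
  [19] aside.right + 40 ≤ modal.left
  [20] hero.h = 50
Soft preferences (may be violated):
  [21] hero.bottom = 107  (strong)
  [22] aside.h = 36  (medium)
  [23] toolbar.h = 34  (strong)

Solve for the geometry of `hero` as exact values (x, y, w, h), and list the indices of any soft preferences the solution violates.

hero = (x=27, y=87, w=120, h=50)
violated soft preferences: 21

1. hero.x = 27  [aside.left = hero.left]
2. hero.w = 120  [aside.w = hero.w]
3. hero.y = 87  [hero.top = aside.bottom + 11]
4. hero.h = 50  [hero.h = 50]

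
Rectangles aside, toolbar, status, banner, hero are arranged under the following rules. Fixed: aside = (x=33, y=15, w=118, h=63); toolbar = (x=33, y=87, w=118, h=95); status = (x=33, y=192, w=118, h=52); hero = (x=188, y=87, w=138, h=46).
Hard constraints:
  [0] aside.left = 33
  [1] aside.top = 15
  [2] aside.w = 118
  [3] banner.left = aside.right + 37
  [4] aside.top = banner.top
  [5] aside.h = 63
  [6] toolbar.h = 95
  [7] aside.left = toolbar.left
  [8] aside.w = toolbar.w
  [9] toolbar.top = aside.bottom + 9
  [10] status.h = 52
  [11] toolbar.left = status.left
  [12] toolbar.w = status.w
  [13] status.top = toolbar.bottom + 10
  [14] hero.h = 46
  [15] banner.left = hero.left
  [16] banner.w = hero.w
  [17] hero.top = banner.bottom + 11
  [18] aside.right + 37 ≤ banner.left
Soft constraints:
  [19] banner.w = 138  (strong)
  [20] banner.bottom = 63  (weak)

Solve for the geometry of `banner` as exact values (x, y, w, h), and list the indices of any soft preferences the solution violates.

1. banner.x = 188  [banner.left = aside.right + 37]
2. banner.y = 15  [aside.top = banner.top]
3. banner.w = 138  [banner.w = hero.w]
4. banner.h = 61  [hero.top = banner.bottom + 11]

banner = (x=188, y=15, w=138, h=61)
violated soft preferences: 20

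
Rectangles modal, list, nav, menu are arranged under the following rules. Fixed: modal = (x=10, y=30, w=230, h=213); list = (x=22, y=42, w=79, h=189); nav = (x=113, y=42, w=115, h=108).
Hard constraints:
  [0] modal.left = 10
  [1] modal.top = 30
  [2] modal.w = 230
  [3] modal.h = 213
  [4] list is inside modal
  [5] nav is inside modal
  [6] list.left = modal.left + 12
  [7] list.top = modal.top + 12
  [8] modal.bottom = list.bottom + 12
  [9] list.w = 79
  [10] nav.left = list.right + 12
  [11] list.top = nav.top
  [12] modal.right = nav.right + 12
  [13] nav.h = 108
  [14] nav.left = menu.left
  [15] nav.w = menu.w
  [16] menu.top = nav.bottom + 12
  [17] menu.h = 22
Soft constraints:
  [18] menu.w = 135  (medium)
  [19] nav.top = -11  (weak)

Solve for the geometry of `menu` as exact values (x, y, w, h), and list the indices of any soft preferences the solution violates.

menu = (x=113, y=162, w=115, h=22)
violated soft preferences: 18, 19

1. menu.x = 113  [nav.left = menu.left]
2. menu.w = 115  [nav.w = menu.w]
3. menu.y = 162  [menu.top = nav.bottom + 12]
4. menu.h = 22  [menu.h = 22]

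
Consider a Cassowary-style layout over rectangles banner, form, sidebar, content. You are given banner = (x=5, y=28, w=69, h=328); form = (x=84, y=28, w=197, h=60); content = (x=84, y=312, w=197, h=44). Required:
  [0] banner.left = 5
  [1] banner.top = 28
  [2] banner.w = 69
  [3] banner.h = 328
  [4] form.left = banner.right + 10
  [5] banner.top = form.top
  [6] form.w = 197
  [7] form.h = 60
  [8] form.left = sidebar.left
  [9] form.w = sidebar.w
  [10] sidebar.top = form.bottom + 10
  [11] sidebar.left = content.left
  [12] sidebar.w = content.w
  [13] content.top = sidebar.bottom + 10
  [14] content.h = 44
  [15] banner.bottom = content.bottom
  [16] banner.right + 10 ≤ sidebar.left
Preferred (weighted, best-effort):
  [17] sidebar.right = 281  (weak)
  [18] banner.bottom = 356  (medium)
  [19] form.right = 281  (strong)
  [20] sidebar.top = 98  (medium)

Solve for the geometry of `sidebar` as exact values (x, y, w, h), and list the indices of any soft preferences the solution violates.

sidebar = (x=84, y=98, w=197, h=204)
violated soft preferences: none

1. sidebar.x = 84  [form.left = sidebar.left]
2. sidebar.w = 197  [form.w = sidebar.w]
3. sidebar.y = 98  [sidebar.top = form.bottom + 10]
4. sidebar.h = 204  [content.top = sidebar.bottom + 10]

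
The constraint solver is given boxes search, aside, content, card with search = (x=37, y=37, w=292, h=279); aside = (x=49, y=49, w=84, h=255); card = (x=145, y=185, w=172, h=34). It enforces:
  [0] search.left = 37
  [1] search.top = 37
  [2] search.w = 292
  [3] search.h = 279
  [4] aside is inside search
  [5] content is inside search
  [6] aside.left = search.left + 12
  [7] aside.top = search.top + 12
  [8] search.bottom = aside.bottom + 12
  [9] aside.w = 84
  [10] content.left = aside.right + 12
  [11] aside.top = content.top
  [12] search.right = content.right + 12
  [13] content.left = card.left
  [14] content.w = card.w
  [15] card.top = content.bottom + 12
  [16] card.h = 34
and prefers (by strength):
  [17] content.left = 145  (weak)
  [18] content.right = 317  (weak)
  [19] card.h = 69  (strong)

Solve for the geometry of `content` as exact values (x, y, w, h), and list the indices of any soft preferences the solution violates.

content = (x=145, y=49, w=172, h=124)
violated soft preferences: 19

1. content.x = 145  [content.left = aside.right + 12]
2. content.y = 49  [aside.top = content.top]
3. content.w = 172  [search.right = content.right + 12]
4. content.h = 124  [card.top = content.bottom + 12]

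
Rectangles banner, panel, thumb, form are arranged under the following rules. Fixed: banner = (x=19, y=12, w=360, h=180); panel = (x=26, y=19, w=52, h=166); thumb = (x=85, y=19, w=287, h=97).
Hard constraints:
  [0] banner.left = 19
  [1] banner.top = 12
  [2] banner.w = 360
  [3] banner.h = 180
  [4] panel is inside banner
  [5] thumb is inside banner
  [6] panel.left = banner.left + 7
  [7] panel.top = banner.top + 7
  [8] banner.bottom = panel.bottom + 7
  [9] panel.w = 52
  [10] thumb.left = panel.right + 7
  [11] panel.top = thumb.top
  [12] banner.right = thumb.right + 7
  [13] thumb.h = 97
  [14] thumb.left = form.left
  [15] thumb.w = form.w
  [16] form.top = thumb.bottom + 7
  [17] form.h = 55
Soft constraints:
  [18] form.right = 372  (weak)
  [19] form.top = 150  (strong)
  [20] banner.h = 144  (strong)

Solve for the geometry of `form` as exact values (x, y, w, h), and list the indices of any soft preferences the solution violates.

form = (x=85, y=123, w=287, h=55)
violated soft preferences: 19, 20

1. form.x = 85  [thumb.left = form.left]
2. form.w = 287  [thumb.w = form.w]
3. form.y = 123  [form.top = thumb.bottom + 7]
4. form.h = 55  [form.h = 55]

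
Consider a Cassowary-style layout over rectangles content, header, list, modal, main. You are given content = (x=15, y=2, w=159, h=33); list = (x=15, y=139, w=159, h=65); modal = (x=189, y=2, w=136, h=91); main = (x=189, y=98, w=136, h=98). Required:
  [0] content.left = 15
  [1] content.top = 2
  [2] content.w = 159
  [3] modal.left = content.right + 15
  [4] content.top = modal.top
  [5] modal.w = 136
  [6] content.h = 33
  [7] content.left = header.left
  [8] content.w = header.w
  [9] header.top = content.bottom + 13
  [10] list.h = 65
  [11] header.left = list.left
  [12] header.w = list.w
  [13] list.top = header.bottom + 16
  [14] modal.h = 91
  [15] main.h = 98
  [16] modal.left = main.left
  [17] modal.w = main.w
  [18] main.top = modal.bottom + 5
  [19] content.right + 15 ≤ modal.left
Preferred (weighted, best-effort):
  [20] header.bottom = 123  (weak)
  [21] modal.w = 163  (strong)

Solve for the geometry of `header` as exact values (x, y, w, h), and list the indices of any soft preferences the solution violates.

1. header.x = 15  [content.left = header.left]
2. header.w = 159  [content.w = header.w]
3. header.y = 48  [header.top = content.bottom + 13]
4. header.h = 75  [list.top = header.bottom + 16]

header = (x=15, y=48, w=159, h=75)
violated soft preferences: 21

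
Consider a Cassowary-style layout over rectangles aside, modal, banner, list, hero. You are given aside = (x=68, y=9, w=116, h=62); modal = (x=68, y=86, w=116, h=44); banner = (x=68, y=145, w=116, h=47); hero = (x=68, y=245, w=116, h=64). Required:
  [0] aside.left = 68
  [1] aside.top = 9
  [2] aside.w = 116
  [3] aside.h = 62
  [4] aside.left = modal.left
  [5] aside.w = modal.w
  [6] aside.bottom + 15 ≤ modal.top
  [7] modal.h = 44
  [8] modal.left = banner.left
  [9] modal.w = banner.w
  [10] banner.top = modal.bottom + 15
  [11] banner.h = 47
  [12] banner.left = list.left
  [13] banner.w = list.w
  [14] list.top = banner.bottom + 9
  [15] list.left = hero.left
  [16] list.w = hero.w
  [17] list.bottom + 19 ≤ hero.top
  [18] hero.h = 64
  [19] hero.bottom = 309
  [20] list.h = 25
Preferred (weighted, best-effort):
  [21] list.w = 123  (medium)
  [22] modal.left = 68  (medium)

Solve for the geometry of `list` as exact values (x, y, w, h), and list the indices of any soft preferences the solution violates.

1. list.x = 68  [banner.left = list.left]
2. list.w = 116  [banner.w = list.w]
3. list.y = 201  [list.top = banner.bottom + 9]
4. list.h = 25  [list.h = 25]

list = (x=68, y=201, w=116, h=25)
violated soft preferences: 21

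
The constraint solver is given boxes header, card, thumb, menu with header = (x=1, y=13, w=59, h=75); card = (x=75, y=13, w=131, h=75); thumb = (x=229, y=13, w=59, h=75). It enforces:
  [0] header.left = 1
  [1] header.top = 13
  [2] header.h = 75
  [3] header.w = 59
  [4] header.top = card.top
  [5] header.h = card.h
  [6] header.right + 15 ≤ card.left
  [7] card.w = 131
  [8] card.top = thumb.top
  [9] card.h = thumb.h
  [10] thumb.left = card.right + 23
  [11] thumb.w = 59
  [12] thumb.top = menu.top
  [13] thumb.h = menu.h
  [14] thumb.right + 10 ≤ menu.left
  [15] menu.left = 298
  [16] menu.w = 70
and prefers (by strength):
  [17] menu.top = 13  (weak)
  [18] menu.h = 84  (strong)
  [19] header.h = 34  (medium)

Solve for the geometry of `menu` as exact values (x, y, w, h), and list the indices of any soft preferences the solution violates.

1. menu.y = 13  [thumb.top = menu.top]
2. menu.h = 75  [thumb.h = menu.h]
3. menu.x = 298  [menu.left = 298]
4. menu.w = 70  [menu.w = 70]

menu = (x=298, y=13, w=70, h=75)
violated soft preferences: 18, 19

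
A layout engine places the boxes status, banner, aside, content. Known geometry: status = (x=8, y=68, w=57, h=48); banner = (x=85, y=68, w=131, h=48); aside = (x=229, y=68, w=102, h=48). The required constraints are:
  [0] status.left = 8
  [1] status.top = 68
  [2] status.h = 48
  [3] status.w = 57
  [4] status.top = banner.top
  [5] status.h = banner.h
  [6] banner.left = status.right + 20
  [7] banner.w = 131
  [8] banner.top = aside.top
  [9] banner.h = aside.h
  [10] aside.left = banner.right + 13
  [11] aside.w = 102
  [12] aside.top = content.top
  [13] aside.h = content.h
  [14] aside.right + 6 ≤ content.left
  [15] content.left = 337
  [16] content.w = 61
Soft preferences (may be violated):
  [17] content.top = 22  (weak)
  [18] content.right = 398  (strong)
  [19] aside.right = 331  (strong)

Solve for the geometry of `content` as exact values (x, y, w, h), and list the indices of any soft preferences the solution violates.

content = (x=337, y=68, w=61, h=48)
violated soft preferences: 17

1. content.y = 68  [aside.top = content.top]
2. content.h = 48  [aside.h = content.h]
3. content.x = 337  [content.left = 337]
4. content.w = 61  [content.w = 61]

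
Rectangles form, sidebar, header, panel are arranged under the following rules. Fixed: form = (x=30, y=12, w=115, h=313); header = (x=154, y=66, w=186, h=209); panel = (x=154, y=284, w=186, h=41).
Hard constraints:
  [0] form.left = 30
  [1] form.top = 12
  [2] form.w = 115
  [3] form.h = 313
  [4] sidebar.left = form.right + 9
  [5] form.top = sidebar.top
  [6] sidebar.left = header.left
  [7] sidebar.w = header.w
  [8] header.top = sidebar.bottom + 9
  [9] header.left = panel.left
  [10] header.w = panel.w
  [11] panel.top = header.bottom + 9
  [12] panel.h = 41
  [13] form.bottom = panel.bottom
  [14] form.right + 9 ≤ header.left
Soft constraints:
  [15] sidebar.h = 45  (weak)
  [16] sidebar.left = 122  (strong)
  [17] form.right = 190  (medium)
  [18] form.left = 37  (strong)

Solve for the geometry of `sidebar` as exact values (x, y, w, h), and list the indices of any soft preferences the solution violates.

sidebar = (x=154, y=12, w=186, h=45)
violated soft preferences: 16, 17, 18

1. sidebar.x = 154  [sidebar.left = form.right + 9]
2. sidebar.y = 12  [form.top = sidebar.top]
3. sidebar.w = 186  [sidebar.w = header.w]
4. sidebar.h = 45  [header.top = sidebar.bottom + 9]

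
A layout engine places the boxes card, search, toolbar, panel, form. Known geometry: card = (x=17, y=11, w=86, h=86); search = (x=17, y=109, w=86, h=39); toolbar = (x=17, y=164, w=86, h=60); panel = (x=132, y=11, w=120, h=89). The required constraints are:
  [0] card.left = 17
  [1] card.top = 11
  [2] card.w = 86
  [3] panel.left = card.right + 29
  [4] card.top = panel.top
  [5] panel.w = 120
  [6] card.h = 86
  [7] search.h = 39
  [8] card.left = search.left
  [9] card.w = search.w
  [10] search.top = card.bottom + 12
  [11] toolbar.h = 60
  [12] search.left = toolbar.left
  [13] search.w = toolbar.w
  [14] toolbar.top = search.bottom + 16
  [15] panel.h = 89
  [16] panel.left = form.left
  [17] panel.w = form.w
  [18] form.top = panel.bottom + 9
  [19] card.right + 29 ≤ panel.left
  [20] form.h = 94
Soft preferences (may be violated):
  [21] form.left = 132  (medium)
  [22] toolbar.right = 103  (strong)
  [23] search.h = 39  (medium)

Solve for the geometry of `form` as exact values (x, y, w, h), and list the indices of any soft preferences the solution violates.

form = (x=132, y=109, w=120, h=94)
violated soft preferences: none

1. form.x = 132  [panel.left = form.left]
2. form.w = 120  [panel.w = form.w]
3. form.y = 109  [form.top = panel.bottom + 9]
4. form.h = 94  [form.h = 94]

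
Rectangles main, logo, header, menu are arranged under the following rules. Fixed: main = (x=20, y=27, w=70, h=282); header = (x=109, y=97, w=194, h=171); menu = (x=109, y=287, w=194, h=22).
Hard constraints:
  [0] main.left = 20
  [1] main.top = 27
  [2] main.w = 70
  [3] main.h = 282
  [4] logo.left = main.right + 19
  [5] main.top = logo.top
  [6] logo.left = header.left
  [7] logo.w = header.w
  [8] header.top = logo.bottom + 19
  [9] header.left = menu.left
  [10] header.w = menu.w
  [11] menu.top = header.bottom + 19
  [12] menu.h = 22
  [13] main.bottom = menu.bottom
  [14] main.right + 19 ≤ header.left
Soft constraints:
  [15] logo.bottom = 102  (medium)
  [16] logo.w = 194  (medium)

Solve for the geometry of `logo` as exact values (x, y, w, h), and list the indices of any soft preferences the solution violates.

1. logo.x = 109  [logo.left = main.right + 19]
2. logo.y = 27  [main.top = logo.top]
3. logo.w = 194  [logo.w = header.w]
4. logo.h = 51  [header.top = logo.bottom + 19]

logo = (x=109, y=27, w=194, h=51)
violated soft preferences: 15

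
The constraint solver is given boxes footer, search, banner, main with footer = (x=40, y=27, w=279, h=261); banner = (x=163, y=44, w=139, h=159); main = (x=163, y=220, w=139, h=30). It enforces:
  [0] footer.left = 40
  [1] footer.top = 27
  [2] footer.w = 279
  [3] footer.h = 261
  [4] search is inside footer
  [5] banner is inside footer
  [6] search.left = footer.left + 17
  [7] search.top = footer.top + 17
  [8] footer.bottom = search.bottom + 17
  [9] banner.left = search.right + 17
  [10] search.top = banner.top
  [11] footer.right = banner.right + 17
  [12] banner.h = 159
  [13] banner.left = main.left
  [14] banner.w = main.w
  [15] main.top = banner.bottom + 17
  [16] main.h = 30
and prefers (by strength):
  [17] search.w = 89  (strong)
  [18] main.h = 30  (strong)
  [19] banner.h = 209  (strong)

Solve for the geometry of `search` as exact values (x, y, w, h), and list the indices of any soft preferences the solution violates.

search = (x=57, y=44, w=89, h=227)
violated soft preferences: 19

1. search.x = 57  [search.left = footer.left + 17]
2. search.y = 44  [search.top = footer.top + 17]
3. search.h = 227  [footer.bottom = search.bottom + 17]
4. search.w = 89  [banner.left = search.right + 17]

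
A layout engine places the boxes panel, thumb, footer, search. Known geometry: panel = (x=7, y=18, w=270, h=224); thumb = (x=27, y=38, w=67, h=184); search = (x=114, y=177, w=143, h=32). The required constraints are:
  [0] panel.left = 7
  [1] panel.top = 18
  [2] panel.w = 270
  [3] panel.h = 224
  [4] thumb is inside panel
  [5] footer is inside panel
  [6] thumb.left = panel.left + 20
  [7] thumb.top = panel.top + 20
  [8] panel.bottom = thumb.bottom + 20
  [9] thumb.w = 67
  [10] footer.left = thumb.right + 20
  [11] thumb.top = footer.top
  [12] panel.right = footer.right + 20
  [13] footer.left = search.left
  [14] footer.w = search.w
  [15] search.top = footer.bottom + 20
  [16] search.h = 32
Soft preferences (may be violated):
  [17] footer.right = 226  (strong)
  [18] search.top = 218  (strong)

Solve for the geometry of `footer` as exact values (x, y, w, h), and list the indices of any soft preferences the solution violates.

footer = (x=114, y=38, w=143, h=119)
violated soft preferences: 17, 18

1. footer.x = 114  [footer.left = thumb.right + 20]
2. footer.y = 38  [thumb.top = footer.top]
3. footer.w = 143  [panel.right = footer.right + 20]
4. footer.h = 119  [search.top = footer.bottom + 20]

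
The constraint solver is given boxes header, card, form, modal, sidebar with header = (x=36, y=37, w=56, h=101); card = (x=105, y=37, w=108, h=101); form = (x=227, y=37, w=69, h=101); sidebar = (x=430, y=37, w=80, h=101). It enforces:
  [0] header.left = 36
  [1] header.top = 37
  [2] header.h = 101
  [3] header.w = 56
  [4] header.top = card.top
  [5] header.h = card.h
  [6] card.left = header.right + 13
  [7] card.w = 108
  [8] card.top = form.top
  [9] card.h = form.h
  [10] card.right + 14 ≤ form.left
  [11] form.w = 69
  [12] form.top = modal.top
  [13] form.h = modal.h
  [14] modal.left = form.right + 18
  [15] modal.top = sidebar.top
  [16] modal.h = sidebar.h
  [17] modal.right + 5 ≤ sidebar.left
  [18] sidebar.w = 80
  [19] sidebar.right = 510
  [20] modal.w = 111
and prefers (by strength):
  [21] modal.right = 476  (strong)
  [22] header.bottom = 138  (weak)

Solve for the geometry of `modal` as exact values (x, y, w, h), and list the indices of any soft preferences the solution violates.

modal = (x=314, y=37, w=111, h=101)
violated soft preferences: 21

1. modal.y = 37  [form.top = modal.top]
2. modal.h = 101  [form.h = modal.h]
3. modal.x = 314  [modal.left = form.right + 18]
4. modal.w = 111  [modal.w = 111]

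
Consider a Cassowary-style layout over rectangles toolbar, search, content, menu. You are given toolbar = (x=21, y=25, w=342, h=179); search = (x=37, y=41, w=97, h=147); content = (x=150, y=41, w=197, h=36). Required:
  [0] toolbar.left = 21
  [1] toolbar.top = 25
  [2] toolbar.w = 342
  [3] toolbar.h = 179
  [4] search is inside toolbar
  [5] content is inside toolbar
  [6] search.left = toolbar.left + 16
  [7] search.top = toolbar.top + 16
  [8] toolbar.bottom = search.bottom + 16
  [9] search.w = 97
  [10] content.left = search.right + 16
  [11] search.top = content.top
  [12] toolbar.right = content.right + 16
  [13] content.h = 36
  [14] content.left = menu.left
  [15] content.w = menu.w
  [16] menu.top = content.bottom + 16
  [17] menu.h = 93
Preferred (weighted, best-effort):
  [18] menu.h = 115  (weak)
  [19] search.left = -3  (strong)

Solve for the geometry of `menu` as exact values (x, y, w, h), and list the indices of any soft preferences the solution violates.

1. menu.x = 150  [content.left = menu.left]
2. menu.w = 197  [content.w = menu.w]
3. menu.y = 93  [menu.top = content.bottom + 16]
4. menu.h = 93  [menu.h = 93]

menu = (x=150, y=93, w=197, h=93)
violated soft preferences: 18, 19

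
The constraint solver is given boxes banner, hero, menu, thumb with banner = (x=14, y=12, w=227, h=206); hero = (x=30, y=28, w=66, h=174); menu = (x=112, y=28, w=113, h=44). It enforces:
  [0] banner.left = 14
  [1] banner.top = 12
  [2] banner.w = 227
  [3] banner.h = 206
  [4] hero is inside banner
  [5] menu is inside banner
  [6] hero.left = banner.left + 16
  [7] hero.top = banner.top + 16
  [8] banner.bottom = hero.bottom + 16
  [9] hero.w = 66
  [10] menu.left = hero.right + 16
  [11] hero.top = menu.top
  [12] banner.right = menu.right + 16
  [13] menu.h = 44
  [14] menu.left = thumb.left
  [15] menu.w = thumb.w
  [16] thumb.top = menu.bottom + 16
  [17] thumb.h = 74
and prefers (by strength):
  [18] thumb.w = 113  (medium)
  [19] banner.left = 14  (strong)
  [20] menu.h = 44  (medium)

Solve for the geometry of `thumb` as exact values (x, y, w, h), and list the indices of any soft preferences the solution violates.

thumb = (x=112, y=88, w=113, h=74)
violated soft preferences: none

1. thumb.x = 112  [menu.left = thumb.left]
2. thumb.w = 113  [menu.w = thumb.w]
3. thumb.y = 88  [thumb.top = menu.bottom + 16]
4. thumb.h = 74  [thumb.h = 74]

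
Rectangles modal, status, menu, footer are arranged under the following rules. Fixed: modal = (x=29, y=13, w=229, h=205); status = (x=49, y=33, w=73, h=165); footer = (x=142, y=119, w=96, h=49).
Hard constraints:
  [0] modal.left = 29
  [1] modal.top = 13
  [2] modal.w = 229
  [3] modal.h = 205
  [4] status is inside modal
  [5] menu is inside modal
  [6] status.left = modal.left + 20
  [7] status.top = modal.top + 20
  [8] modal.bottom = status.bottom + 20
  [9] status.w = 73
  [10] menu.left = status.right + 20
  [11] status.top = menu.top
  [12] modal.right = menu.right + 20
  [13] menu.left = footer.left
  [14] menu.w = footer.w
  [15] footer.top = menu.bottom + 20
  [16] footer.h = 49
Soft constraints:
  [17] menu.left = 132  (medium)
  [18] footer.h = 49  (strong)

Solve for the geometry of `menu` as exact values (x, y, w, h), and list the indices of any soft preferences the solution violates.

1. menu.x = 142  [menu.left = status.right + 20]
2. menu.y = 33  [status.top = menu.top]
3. menu.w = 96  [modal.right = menu.right + 20]
4. menu.h = 66  [footer.top = menu.bottom + 20]

menu = (x=142, y=33, w=96, h=66)
violated soft preferences: 17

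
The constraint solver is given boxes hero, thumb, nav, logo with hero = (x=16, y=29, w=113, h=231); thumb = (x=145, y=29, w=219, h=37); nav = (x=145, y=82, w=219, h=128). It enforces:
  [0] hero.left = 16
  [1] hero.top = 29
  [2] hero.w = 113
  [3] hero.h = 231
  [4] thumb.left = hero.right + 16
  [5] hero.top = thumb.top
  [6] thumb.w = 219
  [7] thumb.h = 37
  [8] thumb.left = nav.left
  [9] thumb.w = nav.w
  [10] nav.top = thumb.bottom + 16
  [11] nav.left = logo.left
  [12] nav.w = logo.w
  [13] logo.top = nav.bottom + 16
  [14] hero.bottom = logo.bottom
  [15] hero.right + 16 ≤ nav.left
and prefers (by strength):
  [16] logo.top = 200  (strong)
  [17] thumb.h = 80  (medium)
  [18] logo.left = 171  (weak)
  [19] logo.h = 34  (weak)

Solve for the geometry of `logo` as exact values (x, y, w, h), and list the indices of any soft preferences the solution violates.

logo = (x=145, y=226, w=219, h=34)
violated soft preferences: 16, 17, 18

1. logo.x = 145  [nav.left = logo.left]
2. logo.w = 219  [nav.w = logo.w]
3. logo.y = 226  [logo.top = nav.bottom + 16]
4. logo.h = 34  [hero.bottom = logo.bottom]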